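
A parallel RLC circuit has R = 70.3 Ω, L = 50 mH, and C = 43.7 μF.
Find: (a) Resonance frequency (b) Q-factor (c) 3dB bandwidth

Step 1 — Resonance: ω₀ = 1/√(LC) = 1/√(0.05·4.37e-05) = 676.5 rad/s.
Step 2 — f₀ = ω₀/(2π) = 107.7 Hz.
Step 3 — Parallel Q: Q = R/(ω₀L) = 70.3/(676.5·0.05) = 2.078.
Step 4 — Bandwidth: Δω = ω₀/Q = 325.5 rad/s; BW = Δω/(2π) = 51.81 Hz.

(a) f₀ = 107.7 Hz  (b) Q = 2.078  (c) BW = 51.81 Hz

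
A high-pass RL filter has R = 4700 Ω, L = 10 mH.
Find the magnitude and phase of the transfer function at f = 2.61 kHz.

Step 1 — Angular frequency: ω = 2π·2610 = 1.64e+04 rad/s.
Step 2 — Transfer function: H(jω) = jωL/(R + jωL).
Step 3 — Numerator jωL = j·164; denominator R + jωL = 4700 + j164.
Step 4 — H = 0.001216 + j0.03485.
Step 5 — Magnitude: |H| = 0.03487 (-29.2 dB); phase: φ = 88.0°.

|H| = 0.03487 (-29.2 dB), φ = 88.0°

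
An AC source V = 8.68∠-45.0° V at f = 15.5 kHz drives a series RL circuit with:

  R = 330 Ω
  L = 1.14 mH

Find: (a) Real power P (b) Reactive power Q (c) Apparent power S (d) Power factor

Step 1 — Angular frequency: ω = 2π·f = 2π·1.55e+04 = 9.739e+04 rad/s.
Step 2 — Component impedances:
  R: Z = R = 330 Ω
  L: Z = jωL = j·9.739e+04·0.00114 = 0 + j111 Ω
Step 3 — Series combination: Z_total = R + L = 330 + j111 Ω = 348.2∠18.6° Ω.
Step 4 — Source phasor: V = 8.68∠-45.0° V = 6.138 - j6.138 V.
Step 5 — Current: I = V / Z = 0.01109 - j0.02233 A = 0.02493∠-63.6° A.
Step 6 — Complex power: S = V·I* = 0.2051 + j0.069 VA.
Step 7 — Real power: P = Re(S) = 0.2051 W.
Step 8 — Reactive power: Q = Im(S) = 0.069 VAR.
Step 9 — Apparent power: |S| = 0.2164 VA.
Step 10 — Power factor: PF = P/|S| = 0.9478 (lagging).

(a) P = 0.2051 W  (b) Q = 0.069 VAR  (c) S = 0.2164 VA  (d) PF = 0.9478 (lagging)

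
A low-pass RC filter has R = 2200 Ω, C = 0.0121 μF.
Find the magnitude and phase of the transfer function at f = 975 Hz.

Step 1 — Angular frequency: ω = 2π·975 = 6126 rad/s.
Step 2 — Transfer function: H(jω) = 1/(1 + jωRC).
Step 3 — Denominator: 1 + jωRC = 1 + j·6126·2200·1.21e-08 = 1 + j0.1631.
Step 4 — H = 0.9741 - j0.1589.
Step 5 — Magnitude: |H| = 0.987 (-0.1 dB); phase: φ = -9.3°.

|H| = 0.987 (-0.1 dB), φ = -9.3°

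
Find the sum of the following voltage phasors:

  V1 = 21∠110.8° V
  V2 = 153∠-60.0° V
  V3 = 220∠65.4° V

Step 1 — Convert each phasor to rectangular form:
  V1 = 21·(cos(110.8°) + j·sin(110.8°)) = -7.457 + j19.63 V
  V2 = 153·(cos(-60.0°) + j·sin(-60.0°)) = 76.5 - j132.5 V
  V3 = 220·(cos(65.4°) + j·sin(65.4°)) = 91.58 + j200 V
Step 2 — Sum components: V_total = 160.6 + j87.16 V.
Step 3 — Convert to polar: |V_total| = 182.7 V, ∠V_total = 28.5°.

V_total = 182.7∠28.5° V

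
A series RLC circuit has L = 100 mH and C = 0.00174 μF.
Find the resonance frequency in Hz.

Step 1 — Resonance condition Im(Z)=0 gives ω₀ = 1/√(LC).
Step 2 — ω₀ = 1/√(0.1·1.74e-09) = 7.581e+04 rad/s.
Step 3 — f₀ = ω₀/(2π) = 1.207e+04 Hz.

f₀ = 1.207e+04 Hz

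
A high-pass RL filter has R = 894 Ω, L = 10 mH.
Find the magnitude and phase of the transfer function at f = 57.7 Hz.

Step 1 — Angular frequency: ω = 2π·57.7 = 362.5 rad/s.
Step 2 — Transfer function: H(jω) = jωL/(R + jωL).
Step 3 — Numerator jωL = j·3.625; denominator R + jωL = 894 + j3.625.
Step 4 — H = 1.644e-05 + j0.004055.
Step 5 — Magnitude: |H| = 0.004055 (-47.8 dB); phase: φ = 89.8°.

|H| = 0.004055 (-47.8 dB), φ = 89.8°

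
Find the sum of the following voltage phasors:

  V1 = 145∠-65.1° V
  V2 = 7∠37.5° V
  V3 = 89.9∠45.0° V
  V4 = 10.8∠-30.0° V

Step 1 — Convert each phasor to rectangular form:
  V1 = 145·(cos(-65.1°) + j·sin(-65.1°)) = 61.05 - j131.5 V
  V2 = 7·(cos(37.5°) + j·sin(37.5°)) = 5.553 + j4.261 V
  V3 = 89.9·(cos(45.0°) + j·sin(45.0°)) = 63.57 + j63.57 V
  V4 = 10.8·(cos(-30.0°) + j·sin(-30.0°)) = 9.353 - j5.4 V
Step 2 — Sum components: V_total = 139.5 - j69.09 V.
Step 3 — Convert to polar: |V_total| = 155.7 V, ∠V_total = -26.3°.

V_total = 155.7∠-26.3° V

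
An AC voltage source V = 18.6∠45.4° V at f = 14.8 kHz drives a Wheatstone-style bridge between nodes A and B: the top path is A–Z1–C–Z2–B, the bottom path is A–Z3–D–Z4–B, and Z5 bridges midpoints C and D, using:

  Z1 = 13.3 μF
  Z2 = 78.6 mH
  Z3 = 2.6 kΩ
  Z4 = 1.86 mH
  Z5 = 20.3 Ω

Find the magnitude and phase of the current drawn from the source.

Step 1 — Angular frequency: ω = 2π·f = 2π·1.48e+04 = 9.299e+04 rad/s.
Step 2 — Component impedances:
  Z1: Z = 1/(jωC) = -j/(ω·C) = 0 - j0.8085 Ω
  Z2: Z = jωL = j·9.299e+04·0.0786 = 0 + j7309 Ω
  Z3: Z = R = 2600 Ω
  Z4: Z = jωL = j·9.299e+04·0.00186 = 0 + j173 Ω
  Z5: Z = R = 20.3 Ω
Step 3 — Bridge requires nodal analysis (the Z5 bridge couples midpoints C and D, so the two paths cannot be reduced to a simple series/parallel combination). Setting node B to ground and injecting 1 A at node A, the 3-node admittance system at A, C, D solves to V_A = Z_AB = 19.22 + j168.2 Ω = 169.3∠83.5° Ω.
Step 4 — Source phasor: V = 18.6∠45.4° V = 13.06 + j13.24 V.
Step 5 — Ohm's law: I = V / Z_total = (13.06 + j13.24) / (19.22 + j168.2) = 0.08647 - j0.06776 A.
Step 6 — Convert to polar: |I| = 0.1099 A, ∠I = -38.1°.

I = 0.1099∠-38.1° A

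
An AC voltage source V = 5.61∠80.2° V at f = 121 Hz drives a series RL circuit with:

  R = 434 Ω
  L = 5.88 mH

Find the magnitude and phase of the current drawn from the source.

Step 1 — Angular frequency: ω = 2π·f = 2π·121 = 760.3 rad/s.
Step 2 — Component impedances:
  R: Z = R = 434 Ω
  L: Z = jωL = j·760.3·0.00588 = 0 + j4.47 Ω
Step 3 — Series combination: Z_total = R + L = 434 + j4.47 Ω = 434∠0.6° Ω.
Step 4 — Source phasor: V = 5.61∠80.2° V = 0.9549 + j5.528 V.
Step 5 — Ohm's law: I = V / Z_total = (0.9549 + j5.528) / (434 + j4.47) = 0.002331 + j0.01271 A.
Step 6 — Convert to polar: |I| = 0.01293 A, ∠I = 79.6°.

I = 0.01293∠79.6° A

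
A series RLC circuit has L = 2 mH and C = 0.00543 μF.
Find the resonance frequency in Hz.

Step 1 — Resonance condition Im(Z)=0 gives ω₀ = 1/√(LC).
Step 2 — ω₀ = 1/√(0.002·5.43e-09) = 3.034e+05 rad/s.
Step 3 — f₀ = ω₀/(2π) = 4.83e+04 Hz.

f₀ = 4.83e+04 Hz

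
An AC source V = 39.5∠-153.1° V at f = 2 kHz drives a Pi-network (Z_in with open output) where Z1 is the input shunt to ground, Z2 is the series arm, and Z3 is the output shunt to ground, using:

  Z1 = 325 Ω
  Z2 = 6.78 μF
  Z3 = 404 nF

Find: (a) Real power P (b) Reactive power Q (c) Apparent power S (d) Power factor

Step 1 — Angular frequency: ω = 2π·f = 2π·2000 = 1.257e+04 rad/s.
Step 2 — Component impedances:
  Z1: Z = R = 325 Ω
  Z2: Z = 1/(jωC) = -j/(ω·C) = 0 - j11.74 Ω
  Z3: Z = 1/(jωC) = -j/(ω·C) = 0 - j197 Ω
Step 3 — With open output, the series arm Z2 and the output shunt Z3 appear in series to ground: Z2 + Z3 = 0 - j208.7 Ω.
Step 4 — Parallel with input shunt Z1: Z_in = Z1 || (Z2 + Z3) = 94.9 - j147.8 Ω = 175.6∠-57.3° Ω.
Step 5 — Source phasor: V = 39.5∠-153.1° V = -35.23 - j17.87 V.
Step 6 — Current: I = V / Z = -0.02276 - j0.2238 A = 0.2249∠-95.8° A.
Step 7 — Complex power: S = V·I* = 4.801 - j7.476 VA.
Step 8 — Real power: P = Re(S) = 4.801 W.
Step 9 — Reactive power: Q = Im(S) = -7.476 VAR.
Step 10 — Apparent power: |S| = 8.884 VA.
Step 11 — Power factor: PF = P/|S| = 0.5404 (leading).

(a) P = 4.801 W  (b) Q = -7.476 VAR  (c) S = 8.884 VA  (d) PF = 0.5404 (leading)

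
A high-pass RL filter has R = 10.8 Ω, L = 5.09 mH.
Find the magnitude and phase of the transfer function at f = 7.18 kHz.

Step 1 — Angular frequency: ω = 2π·7180 = 4.511e+04 rad/s.
Step 2 — Transfer function: H(jω) = jωL/(R + jωL).
Step 3 — Numerator jωL = j·229.6; denominator R + jωL = 10.8 + j229.6.
Step 4 — H = 0.9978 + j0.04693.
Step 5 — Magnitude: |H| = 0.9989 (-0.0 dB); phase: φ = 2.7°.

|H| = 0.9989 (-0.0 dB), φ = 2.7°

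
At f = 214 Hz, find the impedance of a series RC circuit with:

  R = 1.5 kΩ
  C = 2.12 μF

Step 1 — Angular frequency: ω = 2π·f = 2π·214 = 1345 rad/s.
Step 2 — Component impedances:
  R: Z = R = 1500 Ω
  C: Z = 1/(jωC) = -j/(ω·C) = 0 - j350.8 Ω
Step 3 — Series combination: Z_total = R + C = 1500 - j350.8 Ω = 1540∠-13.2° Ω.

Z = 1500 - j350.8 Ω = 1540∠-13.2° Ω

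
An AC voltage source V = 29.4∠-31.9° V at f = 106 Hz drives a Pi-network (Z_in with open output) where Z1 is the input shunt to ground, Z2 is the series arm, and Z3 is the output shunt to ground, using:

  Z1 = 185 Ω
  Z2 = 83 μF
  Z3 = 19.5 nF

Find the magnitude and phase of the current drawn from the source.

Step 1 — Angular frequency: ω = 2π·f = 2π·106 = 666 rad/s.
Step 2 — Component impedances:
  Z1: Z = R = 185 Ω
  Z2: Z = 1/(jωC) = -j/(ω·C) = 0 - j18.09 Ω
  Z3: Z = 1/(jωC) = -j/(ω·C) = 0 - j7.7e+04 Ω
Step 3 — With open output, the series arm Z2 and the output shunt Z3 appear in series to ground: Z2 + Z3 = 0 - j7.702e+04 Ω.
Step 4 — Parallel with input shunt Z1: Z_in = Z1 || (Z2 + Z3) = 185 - j0.4444 Ω = 185∠-0.1° Ω.
Step 5 — Source phasor: V = 29.4∠-31.9° V = 24.96 - j15.54 V.
Step 6 — Ohm's law: I = V / Z_total = (24.96 - j15.54) / (185 - j0.4444) = 0.1351 - j0.08365 A.
Step 7 — Convert to polar: |I| = 0.1589 A, ∠I = -31.8°.

I = 0.1589∠-31.8° A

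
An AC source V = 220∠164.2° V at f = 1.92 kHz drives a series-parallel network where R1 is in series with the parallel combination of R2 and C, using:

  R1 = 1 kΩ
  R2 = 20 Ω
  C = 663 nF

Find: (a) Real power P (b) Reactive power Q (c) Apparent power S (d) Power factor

Step 1 — Angular frequency: ω = 2π·f = 2π·1920 = 1.206e+04 rad/s.
Step 2 — Component impedances:
  R1: Z = R = 1000 Ω
  R2: Z = R = 20 Ω
  C: Z = 1/(jωC) = -j/(ω·C) = 0 - j125 Ω
Step 3 — Parallel branch: R2 || C = 1/(1/R2 + 1/C) = 19.5 - j3.119 Ω.
Step 4 — Series with R1: Z_total = R1 + (R2 || C) = 1020 - j3.119 Ω = 1020∠-0.2° Ω.
Step 5 — Source phasor: V = 220∠164.2° V = -211.7 + j59.9 V.
Step 6 — Current: I = V / Z = -0.2078 + j0.05812 A = 0.2158∠164.4° A.
Step 7 — Complex power: S = V·I* = 47.47 - j0.1453 VA.
Step 8 — Real power: P = Re(S) = 47.47 W.
Step 9 — Reactive power: Q = Im(S) = -0.1453 VAR.
Step 10 — Apparent power: |S| = 47.47 VA.
Step 11 — Power factor: PF = P/|S| = 1 (leading).

(a) P = 47.47 W  (b) Q = -0.1453 VAR  (c) S = 47.47 VA  (d) PF = 1 (leading)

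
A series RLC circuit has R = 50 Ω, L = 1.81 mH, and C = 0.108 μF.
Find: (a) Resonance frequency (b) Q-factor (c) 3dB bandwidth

Step 1 — Resonance: ω₀ = 1/√(LC) = 1/√(0.00181·1.08e-07) = 7.152e+04 rad/s.
Step 2 — f₀ = ω₀/(2π) = 1.138e+04 Hz.
Step 3 — Series Q: Q = ω₀L/R = 7.152e+04·0.00181/50 = 2.589.
Step 4 — Bandwidth: Δω = ω₀/Q = 2.762e+04 rad/s; BW = Δω/(2π) = 4397 Hz.

(a) f₀ = 1.138e+04 Hz  (b) Q = 2.589  (c) BW = 4397 Hz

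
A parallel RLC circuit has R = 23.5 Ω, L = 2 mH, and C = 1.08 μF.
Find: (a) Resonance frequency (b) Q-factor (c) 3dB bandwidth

Step 1 — Resonance: ω₀ = 1/√(LC) = 1/√(0.002·1.08e-06) = 2.152e+04 rad/s.
Step 2 — f₀ = ω₀/(2π) = 3424 Hz.
Step 3 — Parallel Q: Q = R/(ω₀L) = 23.5/(2.152e+04·0.002) = 0.5461.
Step 4 — Bandwidth: Δω = ω₀/Q = 3.94e+04 rad/s; BW = Δω/(2π) = 6271 Hz.

(a) f₀ = 3424 Hz  (b) Q = 0.5461  (c) BW = 6271 Hz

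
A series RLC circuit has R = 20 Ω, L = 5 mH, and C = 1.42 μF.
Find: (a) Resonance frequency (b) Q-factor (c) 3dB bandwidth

Step 1 — Resonance: ω₀ = 1/√(LC) = 1/√(0.005·1.42e-06) = 1.187e+04 rad/s.
Step 2 — f₀ = ω₀/(2π) = 1889 Hz.
Step 3 — Series Q: Q = ω₀L/R = 1.187e+04·0.005/20 = 2.967.
Step 4 — Bandwidth: Δω = ω₀/Q = 4000 rad/s; BW = Δω/(2π) = 636.6 Hz.

(a) f₀ = 1889 Hz  (b) Q = 2.967  (c) BW = 636.6 Hz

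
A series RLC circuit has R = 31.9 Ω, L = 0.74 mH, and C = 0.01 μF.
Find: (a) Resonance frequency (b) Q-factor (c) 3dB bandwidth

Step 1 — Resonance condition Im(Z)=0 gives ω₀ = 1/√(LC).
Step 2 — ω₀ = 1/√(0.00074·1e-08) = 3.676e+05 rad/s.
Step 3 — f₀ = ω₀/(2π) = 5.851e+04 Hz.
Step 4 — Series Q: Q = ω₀L/R = 3.676e+05·0.00074/31.9 = 8.528.
Step 5 — 3dB bandwidth: Δω = ω₀/Q = 4.311e+04 rad/s; BW = Δω/(2π) = 6861 Hz.

(a) f₀ = 5.851e+04 Hz  (b) Q = 8.528  (c) BW = 6861 Hz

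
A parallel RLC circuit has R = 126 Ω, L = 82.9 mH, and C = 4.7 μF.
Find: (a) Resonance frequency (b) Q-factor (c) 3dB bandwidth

Step 1 — Resonance: ω₀ = 1/√(LC) = 1/√(0.0829·4.7e-06) = 1602 rad/s.
Step 2 — f₀ = ω₀/(2π) = 255 Hz.
Step 3 — Parallel Q: Q = R/(ω₀L) = 126/(1602·0.0829) = 0.9487.
Step 4 — Bandwidth: Δω = ω₀/Q = 1689 rad/s; BW = Δω/(2π) = 268.8 Hz.

(a) f₀ = 255 Hz  (b) Q = 0.9487  (c) BW = 268.8 Hz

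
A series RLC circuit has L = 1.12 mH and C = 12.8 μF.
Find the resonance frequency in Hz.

Step 1 — Resonance condition Im(Z)=0 gives ω₀ = 1/√(LC).
Step 2 — ω₀ = 1/√(0.00112·1.28e-05) = 8352 rad/s.
Step 3 — f₀ = ω₀/(2π) = 1329 Hz.

f₀ = 1329 Hz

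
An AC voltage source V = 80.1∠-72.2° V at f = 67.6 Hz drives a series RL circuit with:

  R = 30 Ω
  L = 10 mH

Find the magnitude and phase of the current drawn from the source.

Step 1 — Angular frequency: ω = 2π·f = 2π·67.6 = 424.7 rad/s.
Step 2 — Component impedances:
  R: Z = R = 30 Ω
  L: Z = jωL = j·424.7·0.01 = 0 + j4.247 Ω
Step 3 — Series combination: Z_total = R + L = 30 + j4.247 Ω = 30.3∠8.1° Ω.
Step 4 — Source phasor: V = 80.1∠-72.2° V = 24.49 - j76.27 V.
Step 5 — Ohm's law: I = V / Z_total = (24.49 - j76.27) / (30 + j4.247) = 0.4473 - j2.606 A.
Step 6 — Convert to polar: |I| = 2.644 A, ∠I = -80.3°.

I = 2.644∠-80.3° A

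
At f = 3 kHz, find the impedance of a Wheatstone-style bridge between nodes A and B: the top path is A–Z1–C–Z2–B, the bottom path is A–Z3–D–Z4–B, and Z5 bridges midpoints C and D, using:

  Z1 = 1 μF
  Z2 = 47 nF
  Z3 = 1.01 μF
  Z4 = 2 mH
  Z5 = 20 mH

Step 1 — Angular frequency: ω = 2π·f = 2π·3000 = 1.885e+04 rad/s.
Step 2 — Component impedances:
  Z1: Z = 1/(jωC) = -j/(ω·C) = 0 - j53.05 Ω
  Z2: Z = 1/(jωC) = -j/(ω·C) = 0 - j1129 Ω
  Z3: Z = 1/(jωC) = -j/(ω·C) = 0 - j52.53 Ω
  Z4: Z = jωL = j·1.885e+04·0.002 = 0 + j37.7 Ω
  Z5: Z = jωL = j·1.885e+04·0.02 = 0 + j377 Ω
Step 3 — Bridge requires nodal analysis (the Z5 bridge couples midpoints C and D, so the two paths cannot be reduced to a simple series/parallel combination). Setting node B to ground and injecting 1 A at node A, the 3-node admittance system at A, C, D solves to V_A = Z_AB = 0 - j23.99 Ω = 23.99∠-90.0° Ω.

Z = 0 - j23.99 Ω = 23.99∠-90.0° Ω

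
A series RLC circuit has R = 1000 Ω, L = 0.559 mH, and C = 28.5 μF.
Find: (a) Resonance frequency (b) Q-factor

Step 1 — Resonance condition Im(Z)=0 gives ω₀ = 1/√(LC).
Step 2 — ω₀ = 1/√(0.000559·2.85e-05) = 7923 rad/s.
Step 3 — f₀ = ω₀/(2π) = 1261 Hz.
Step 4 — Series Q: Q = ω₀L/R = 7923·0.000559/1000 = 0.004429.

(a) f₀ = 1261 Hz  (b) Q = 0.004429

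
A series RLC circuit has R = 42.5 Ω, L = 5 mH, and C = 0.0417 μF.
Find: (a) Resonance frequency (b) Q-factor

Step 1 — Resonance condition Im(Z)=0 gives ω₀ = 1/√(LC).
Step 2 — ω₀ = 1/√(0.005·4.17e-08) = 6.925e+04 rad/s.
Step 3 — f₀ = ω₀/(2π) = 1.102e+04 Hz.
Step 4 — Series Q: Q = ω₀L/R = 6.925e+04·0.005/42.5 = 8.148.

(a) f₀ = 1.102e+04 Hz  (b) Q = 8.148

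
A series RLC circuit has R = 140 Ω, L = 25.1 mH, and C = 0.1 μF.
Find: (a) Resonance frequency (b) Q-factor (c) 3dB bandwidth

Step 1 — Resonance: ω₀ = 1/√(LC) = 1/√(0.0251·1e-07) = 1.996e+04 rad/s.
Step 2 — f₀ = ω₀/(2π) = 3177 Hz.
Step 3 — Series Q: Q = ω₀L/R = 1.996e+04·0.0251/140 = 3.579.
Step 4 — Bandwidth: Δω = ω₀/Q = 5578 rad/s; BW = Δω/(2π) = 887.7 Hz.

(a) f₀ = 3177 Hz  (b) Q = 3.579  (c) BW = 887.7 Hz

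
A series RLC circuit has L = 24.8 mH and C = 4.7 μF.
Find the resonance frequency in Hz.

Step 1 — Resonance condition Im(Z)=0 gives ω₀ = 1/√(LC).
Step 2 — ω₀ = 1/√(0.0248·4.7e-06) = 2929 rad/s.
Step 3 — f₀ = ω₀/(2π) = 466.2 Hz.

f₀ = 466.2 Hz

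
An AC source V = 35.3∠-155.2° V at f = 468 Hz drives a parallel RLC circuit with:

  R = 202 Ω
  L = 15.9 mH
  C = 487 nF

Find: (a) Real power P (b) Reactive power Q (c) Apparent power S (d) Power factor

Step 1 — Angular frequency: ω = 2π·f = 2π·468 = 2941 rad/s.
Step 2 — Component impedances:
  R: Z = R = 202 Ω
  L: Z = jωL = j·2941·0.0159 = 0 + j46.75 Ω
  C: Z = 1/(jωC) = -j/(ω·C) = 0 - j698.3 Ω
Step 3 — Parallel combination: 1/Z_total = 1/R + 1/L + 1/C; Z_total = 11.71 + j47.2 Ω = 48.64∠76.1° Ω.
Step 4 — Source phasor: V = 35.3∠-155.2° V = -32.04 - j14.81 V.
Step 5 — Current: I = V / Z = -0.4541 + j0.5662 A = 0.7258∠128.7° A.
Step 6 — Complex power: S = V·I* = 6.169 + j24.87 VA.
Step 7 — Real power: P = Re(S) = 6.169 W.
Step 8 — Reactive power: Q = Im(S) = 24.87 VAR.
Step 9 — Apparent power: |S| = 25.62 VA.
Step 10 — Power factor: PF = P/|S| = 0.2408 (lagging).

(a) P = 6.169 W  (b) Q = 24.87 VAR  (c) S = 25.62 VA  (d) PF = 0.2408 (lagging)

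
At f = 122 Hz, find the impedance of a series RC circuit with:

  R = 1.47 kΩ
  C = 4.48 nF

Step 1 — Angular frequency: ω = 2π·f = 2π·122 = 766.5 rad/s.
Step 2 — Component impedances:
  R: Z = R = 1470 Ω
  C: Z = 1/(jωC) = -j/(ω·C) = 0 - j2.912e+05 Ω
Step 3 — Series combination: Z_total = R + C = 1470 - j2.912e+05 Ω = 2.912e+05∠-89.7° Ω.

Z = 1470 - j2.912e+05 Ω = 2.912e+05∠-89.7° Ω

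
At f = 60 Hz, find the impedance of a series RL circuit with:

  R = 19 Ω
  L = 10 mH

Step 1 — Angular frequency: ω = 2π·f = 2π·60 = 377 rad/s.
Step 2 — Component impedances:
  R: Z = R = 19 Ω
  L: Z = jωL = j·377·0.01 = 0 + j3.77 Ω
Step 3 — Series combination: Z_total = R + L = 19 + j3.77 Ω = 19.37∠11.2° Ω.

Z = 19 + j3.77 Ω = 19.37∠11.2° Ω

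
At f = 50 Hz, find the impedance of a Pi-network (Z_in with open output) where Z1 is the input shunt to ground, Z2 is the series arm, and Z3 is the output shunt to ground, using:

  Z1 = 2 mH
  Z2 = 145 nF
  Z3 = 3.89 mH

Step 1 — Angular frequency: ω = 2π·f = 2π·50 = 314.2 rad/s.
Step 2 — Component impedances:
  Z1: Z = jωL = j·314.2·0.002 = 0 + j0.6283 Ω
  Z2: Z = 1/(jωC) = -j/(ω·C) = 0 - j2.195e+04 Ω
  Z3: Z = jωL = j·314.2·0.00389 = 0 + j1.222 Ω
Step 3 — With open output, the series arm Z2 and the output shunt Z3 appear in series to ground: Z2 + Z3 = 0 - j2.195e+04 Ω.
Step 4 — Parallel with input shunt Z1: Z_in = Z1 || (Z2 + Z3) = 0 + j0.6283 Ω = 0.6283∠90.0° Ω.

Z = 0 + j0.6283 Ω = 0.6283∠90.0° Ω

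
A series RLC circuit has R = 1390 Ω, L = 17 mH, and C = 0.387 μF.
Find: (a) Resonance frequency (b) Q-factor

Step 1 — Resonance condition Im(Z)=0 gives ω₀ = 1/√(LC).
Step 2 — ω₀ = 1/√(0.017·3.87e-07) = 1.233e+04 rad/s.
Step 3 — f₀ = ω₀/(2π) = 1962 Hz.
Step 4 — Series Q: Q = ω₀L/R = 1.233e+04·0.017/1390 = 0.1508.

(a) f₀ = 1962 Hz  (b) Q = 0.1508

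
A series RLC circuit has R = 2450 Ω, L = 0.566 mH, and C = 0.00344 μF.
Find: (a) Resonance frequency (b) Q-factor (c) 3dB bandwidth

Step 1 — Resonance: ω₀ = 1/√(LC) = 1/√(0.000566·3.44e-09) = 7.167e+05 rad/s.
Step 2 — f₀ = ω₀/(2π) = 1.141e+05 Hz.
Step 3 — Series Q: Q = ω₀L/R = 7.167e+05·0.000566/2450 = 0.1656.
Step 4 — Bandwidth: Δω = ω₀/Q = 4.329e+06 rad/s; BW = Δω/(2π) = 6.889e+05 Hz.

(a) f₀ = 1.141e+05 Hz  (b) Q = 0.1656  (c) BW = 6.889e+05 Hz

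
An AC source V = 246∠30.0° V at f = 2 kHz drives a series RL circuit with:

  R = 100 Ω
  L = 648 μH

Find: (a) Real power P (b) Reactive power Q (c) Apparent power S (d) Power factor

Step 1 — Angular frequency: ω = 2π·f = 2π·2000 = 1.257e+04 rad/s.
Step 2 — Component impedances:
  R: Z = R = 100 Ω
  L: Z = jωL = j·1.257e+04·0.000648 = 0 + j8.143 Ω
Step 3 — Series combination: Z_total = R + L = 100 + j8.143 Ω = 100.3∠4.7° Ω.
Step 4 — Source phasor: V = 246∠30.0° V = 213 + j123 V.
Step 5 — Current: I = V / Z = 2.216 + j1.05 A = 2.452∠25.3° A.
Step 6 — Complex power: S = V·I* = 601.2 + j48.95 VA.
Step 7 — Real power: P = Re(S) = 601.2 W.
Step 8 — Reactive power: Q = Im(S) = 48.95 VAR.
Step 9 — Apparent power: |S| = 603.2 VA.
Step 10 — Power factor: PF = P/|S| = 0.9967 (lagging).

(a) P = 601.2 W  (b) Q = 48.95 VAR  (c) S = 603.2 VA  (d) PF = 0.9967 (lagging)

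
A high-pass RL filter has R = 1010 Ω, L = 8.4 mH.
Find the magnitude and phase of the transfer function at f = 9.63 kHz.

Step 1 — Angular frequency: ω = 2π·9630 = 6.051e+04 rad/s.
Step 2 — Transfer function: H(jω) = jωL/(R + jωL).
Step 3 — Numerator jωL = j·508.3; denominator R + jωL = 1010 + j508.3.
Step 4 — H = 0.2021 + j0.4015.
Step 5 — Magnitude: |H| = 0.4495 (-6.9 dB); phase: φ = 63.3°.

|H| = 0.4495 (-6.9 dB), φ = 63.3°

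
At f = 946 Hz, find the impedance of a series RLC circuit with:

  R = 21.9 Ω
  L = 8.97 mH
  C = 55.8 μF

Step 1 — Angular frequency: ω = 2π·f = 2π·946 = 5944 rad/s.
Step 2 — Component impedances:
  R: Z = R = 21.9 Ω
  L: Z = jωL = j·5944·0.00897 = 0 + j53.32 Ω
  C: Z = 1/(jωC) = -j/(ω·C) = 0 - j3.015 Ω
Step 3 — Series combination: Z_total = R + L + C = 21.9 + j50.3 Ω = 54.86∠66.5° Ω.

Z = 21.9 + j50.3 Ω = 54.86∠66.5° Ω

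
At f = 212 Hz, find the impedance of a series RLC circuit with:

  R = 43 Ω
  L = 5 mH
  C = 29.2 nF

Step 1 — Angular frequency: ω = 2π·f = 2π·212 = 1332 rad/s.
Step 2 — Component impedances:
  R: Z = R = 43 Ω
  L: Z = jωL = j·1332·0.005 = 0 + j6.66 Ω
  C: Z = 1/(jωC) = -j/(ω·C) = 0 - j2.571e+04 Ω
Step 3 — Series combination: Z_total = R + L + C = 43 - j2.57e+04 Ω = 2.57e+04∠-89.9° Ω.

Z = 43 - j2.57e+04 Ω = 2.57e+04∠-89.9° Ω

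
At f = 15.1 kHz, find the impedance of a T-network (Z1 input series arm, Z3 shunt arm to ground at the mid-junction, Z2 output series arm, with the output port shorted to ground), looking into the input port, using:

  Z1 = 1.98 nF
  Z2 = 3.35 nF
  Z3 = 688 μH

Step 1 — Angular frequency: ω = 2π·f = 2π·1.51e+04 = 9.488e+04 rad/s.
Step 2 — Component impedances:
  Z1: Z = 1/(jωC) = -j/(ω·C) = 0 - j5323 Ω
  Z2: Z = 1/(jωC) = -j/(ω·C) = 0 - j3146 Ω
  Z3: Z = jωL = j·9.488e+04·0.000688 = 0 + j65.27 Ω
Step 3 — With the output port shorted to ground, the output series arm Z2 runs from the junction to ground; the shunt arm Z3 also runs from the junction to ground. They appear in parallel: Z3 || Z2 = 0 + j66.66 Ω.
Step 4 — Series with input arm Z1: Z_in = Z1 + (Z3 || Z2) = 0 - j5257 Ω = 5257∠-90.0° Ω.

Z = 0 - j5257 Ω = 5257∠-90.0° Ω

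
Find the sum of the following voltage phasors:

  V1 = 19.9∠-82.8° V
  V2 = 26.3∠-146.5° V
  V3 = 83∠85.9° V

Step 1 — Convert each phasor to rectangular form:
  V1 = 19.9·(cos(-82.8°) + j·sin(-82.8°)) = 2.494 - j19.74 V
  V2 = 26.3·(cos(-146.5°) + j·sin(-146.5°)) = -21.93 - j14.52 V
  V3 = 83·(cos(85.9°) + j·sin(85.9°)) = 5.934 + j82.79 V
Step 2 — Sum components: V_total = -13.5 + j48.53 V.
Step 3 — Convert to polar: |V_total| = 50.37 V, ∠V_total = 105.5°.

V_total = 50.37∠105.5° V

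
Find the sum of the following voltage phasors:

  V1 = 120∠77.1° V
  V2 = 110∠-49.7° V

Step 1 — Convert each phasor to rectangular form:
  V1 = 120·(cos(77.1°) + j·sin(77.1°)) = 26.79 + j117 V
  V2 = 110·(cos(-49.7°) + j·sin(-49.7°)) = 71.15 - j83.89 V
Step 2 — Sum components: V_total = 97.94 + j33.08 V.
Step 3 — Convert to polar: |V_total| = 103.4 V, ∠V_total = 18.7°.

V_total = 103.4∠18.7° V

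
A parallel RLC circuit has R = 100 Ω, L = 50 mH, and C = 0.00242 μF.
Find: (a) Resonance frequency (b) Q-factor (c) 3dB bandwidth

Step 1 — Resonance: ω₀ = 1/√(LC) = 1/√(0.05·2.42e-09) = 9.091e+04 rad/s.
Step 2 — f₀ = ω₀/(2π) = 1.447e+04 Hz.
Step 3 — Parallel Q: Q = R/(ω₀L) = 100/(9.091e+04·0.05) = 0.022.
Step 4 — Bandwidth: Δω = ω₀/Q = 4.132e+06 rad/s; BW = Δω/(2π) = 6.577e+05 Hz.

(a) f₀ = 1.447e+04 Hz  (b) Q = 0.022  (c) BW = 6.577e+05 Hz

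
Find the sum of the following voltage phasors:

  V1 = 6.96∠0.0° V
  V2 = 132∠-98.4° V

Step 1 — Convert each phasor to rectangular form:
  V1 = 6.96·(cos(0.0°) + j·sin(0.0°)) = 6.96 V
  V2 = 132·(cos(-98.4°) + j·sin(-98.4°)) = -19.28 - j130.6 V
Step 2 — Sum components: V_total = -12.32 - j130.6 V.
Step 3 — Convert to polar: |V_total| = 131.2 V, ∠V_total = -95.4°.

V_total = 131.2∠-95.4° V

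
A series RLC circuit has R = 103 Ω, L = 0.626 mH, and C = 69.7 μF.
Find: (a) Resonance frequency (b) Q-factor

Step 1 — Resonance condition Im(Z)=0 gives ω₀ = 1/√(LC).
Step 2 — ω₀ = 1/√(0.000626·6.97e-05) = 4787 rad/s.
Step 3 — f₀ = ω₀/(2π) = 761.9 Hz.
Step 4 — Series Q: Q = ω₀L/R = 4787·0.000626/103 = 0.0291.

(a) f₀ = 761.9 Hz  (b) Q = 0.0291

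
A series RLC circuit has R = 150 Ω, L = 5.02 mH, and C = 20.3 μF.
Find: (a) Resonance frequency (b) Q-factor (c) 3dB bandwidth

Step 1 — Resonance: ω₀ = 1/√(LC) = 1/√(0.00502·2.03e-05) = 3133 rad/s.
Step 2 — f₀ = ω₀/(2π) = 498.6 Hz.
Step 3 — Series Q: Q = ω₀L/R = 3133·0.00502/150 = 0.1048.
Step 4 — Bandwidth: Δω = ω₀/Q = 2.988e+04 rad/s; BW = Δω/(2π) = 4756 Hz.

(a) f₀ = 498.6 Hz  (b) Q = 0.1048  (c) BW = 4756 Hz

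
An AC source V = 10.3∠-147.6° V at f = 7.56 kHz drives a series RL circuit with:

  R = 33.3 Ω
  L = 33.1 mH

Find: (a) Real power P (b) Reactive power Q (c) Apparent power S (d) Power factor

Step 1 — Angular frequency: ω = 2π·f = 2π·7560 = 4.75e+04 rad/s.
Step 2 — Component impedances:
  R: Z = R = 33.3 Ω
  L: Z = jωL = j·4.75e+04·0.0331 = 0 + j1572 Ω
Step 3 — Series combination: Z_total = R + L = 33.3 + j1572 Ω = 1573∠88.8° Ω.
Step 4 — Source phasor: V = 10.3∠-147.6° V = -8.697 - j5.519 V.
Step 5 — Current: I = V / Z = -0.003626 + j0.005454 A = 0.00655∠123.6° A.
Step 6 — Complex power: S = V·I* = 0.001428 + j0.06745 VA.
Step 7 — Real power: P = Re(S) = 0.001428 W.
Step 8 — Reactive power: Q = Im(S) = 0.06745 VAR.
Step 9 — Apparent power: |S| = 0.06746 VA.
Step 10 — Power factor: PF = P/|S| = 0.02117 (lagging).

(a) P = 0.001428 W  (b) Q = 0.06745 VAR  (c) S = 0.06746 VA  (d) PF = 0.02117 (lagging)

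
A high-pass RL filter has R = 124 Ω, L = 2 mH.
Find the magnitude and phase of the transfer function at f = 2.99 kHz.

Step 1 — Angular frequency: ω = 2π·2990 = 1.879e+04 rad/s.
Step 2 — Transfer function: H(jω) = jωL/(R + jωL).
Step 3 — Numerator jωL = j·37.57; denominator R + jωL = 124 + j37.57.
Step 4 — H = 0.08409 + j0.2775.
Step 5 — Magnitude: |H| = 0.29 (-10.8 dB); phase: φ = 73.1°.

|H| = 0.29 (-10.8 dB), φ = 73.1°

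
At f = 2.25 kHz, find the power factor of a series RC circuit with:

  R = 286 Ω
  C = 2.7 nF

Step 1 — Angular frequency: ω = 2π·f = 2π·2250 = 1.414e+04 rad/s.
Step 2 — Component impedances:
  R: Z = R = 286 Ω
  C: Z = 1/(jωC) = -j/(ω·C) = 0 - j2.62e+04 Ω
Step 3 — Series combination: Z_total = R + C = 286 - j2.62e+04 Ω = 2.62e+04∠-89.4° Ω.
Step 4 — Power factor: PF = cos(φ) = Re(Z)/|Z| = 286/2.62e+04 = 0.01092.
Step 5 — Type: Im(Z) = -2.62e+04 ⇒ leading (phase φ = -89.4°).

PF = 0.01092 (leading, φ = -89.4°)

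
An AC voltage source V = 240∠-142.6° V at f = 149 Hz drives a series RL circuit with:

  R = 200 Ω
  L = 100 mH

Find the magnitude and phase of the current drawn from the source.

Step 1 — Angular frequency: ω = 2π·f = 2π·149 = 936.2 rad/s.
Step 2 — Component impedances:
  R: Z = R = 200 Ω
  L: Z = jωL = j·936.2·0.1 = 0 + j93.62 Ω
Step 3 — Series combination: Z_total = R + L = 200 + j93.62 Ω = 220.8∠25.1° Ω.
Step 4 — Source phasor: V = 240∠-142.6° V = -190.7 - j145.8 V.
Step 5 — Ohm's law: I = V / Z_total = (-190.7 - j145.8) / (200 + j93.62) = -1.062 - j0.2318 A.
Step 6 — Convert to polar: |I| = 1.087 A, ∠I = -167.7°.

I = 1.087∠-167.7° A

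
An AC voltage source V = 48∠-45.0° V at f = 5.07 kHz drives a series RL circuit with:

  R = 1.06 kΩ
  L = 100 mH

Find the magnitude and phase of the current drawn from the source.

Step 1 — Angular frequency: ω = 2π·f = 2π·5070 = 3.186e+04 rad/s.
Step 2 — Component impedances:
  R: Z = R = 1060 Ω
  L: Z = jωL = j·3.186e+04·0.1 = 0 + j3186 Ω
Step 3 — Series combination: Z_total = R + L = 1060 + j3186 Ω = 3357∠71.6° Ω.
Step 4 — Source phasor: V = 48∠-45.0° V = 33.94 - j33.94 V.
Step 5 — Ohm's law: I = V / Z_total = (33.94 - j33.94) / (1060 + j3186) = -0.006401 - j0.01278 A.
Step 6 — Convert to polar: |I| = 0.0143 A, ∠I = -116.6°.

I = 0.0143∠-116.6° A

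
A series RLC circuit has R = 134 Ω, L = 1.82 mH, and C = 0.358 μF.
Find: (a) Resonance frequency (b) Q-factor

Step 1 — Resonance condition Im(Z)=0 gives ω₀ = 1/√(LC).
Step 2 — ω₀ = 1/√(0.00182·3.58e-07) = 3.918e+04 rad/s.
Step 3 — f₀ = ω₀/(2π) = 6235 Hz.
Step 4 — Series Q: Q = ω₀L/R = 3.918e+04·0.00182/134 = 0.5321.

(a) f₀ = 6235 Hz  (b) Q = 0.5321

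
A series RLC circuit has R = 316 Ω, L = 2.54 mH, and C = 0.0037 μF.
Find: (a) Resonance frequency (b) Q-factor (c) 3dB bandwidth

Step 1 — Resonance: ω₀ = 1/√(LC) = 1/√(0.00254·3.7e-09) = 3.262e+05 rad/s.
Step 2 — f₀ = ω₀/(2π) = 5.192e+04 Hz.
Step 3 — Series Q: Q = ω₀L/R = 3.262e+05·0.00254/316 = 2.622.
Step 4 — Bandwidth: Δω = ω₀/Q = 1.244e+05 rad/s; BW = Δω/(2π) = 1.98e+04 Hz.

(a) f₀ = 5.192e+04 Hz  (b) Q = 2.622  (c) BW = 1.98e+04 Hz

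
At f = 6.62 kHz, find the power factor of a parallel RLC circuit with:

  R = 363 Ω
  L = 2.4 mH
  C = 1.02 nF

Step 1 — Angular frequency: ω = 2π·f = 2π·6620 = 4.159e+04 rad/s.
Step 2 — Component impedances:
  R: Z = R = 363 Ω
  L: Z = jωL = j·4.159e+04·0.0024 = 0 + j99.83 Ω
  C: Z = 1/(jωC) = -j/(ω·C) = 0 - j2.357e+04 Ω
Step 3 — Parallel combination: 1/Z_total = 1/R + 1/L + 1/C; Z_total = 25.73 + j93.15 Ω = 96.63∠74.6° Ω.
Step 4 — Power factor: PF = cos(φ) = Re(Z)/|Z| = 25.725/96.634 = 0.2662.
Step 5 — Type: Im(Z) = 93.15 ⇒ lagging (phase φ = 74.6°).

PF = 0.2662 (lagging, φ = 74.6°)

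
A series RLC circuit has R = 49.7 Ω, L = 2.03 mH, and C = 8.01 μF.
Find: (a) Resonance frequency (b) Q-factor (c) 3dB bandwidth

Step 1 — Resonance: ω₀ = 1/√(LC) = 1/√(0.00203·8.01e-06) = 7842 rad/s.
Step 2 — f₀ = ω₀/(2π) = 1248 Hz.
Step 3 — Series Q: Q = ω₀L/R = 7842·0.00203/49.7 = 0.3203.
Step 4 — Bandwidth: Δω = ω₀/Q = 2.448e+04 rad/s; BW = Δω/(2π) = 3897 Hz.

(a) f₀ = 1248 Hz  (b) Q = 0.3203  (c) BW = 3897 Hz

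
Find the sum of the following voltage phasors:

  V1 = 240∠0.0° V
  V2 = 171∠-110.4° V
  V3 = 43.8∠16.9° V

Step 1 — Convert each phasor to rectangular form:
  V1 = 240·(cos(0.0°) + j·sin(0.0°)) = 240 V
  V2 = 171·(cos(-110.4°) + j·sin(-110.4°)) = -59.61 - j160.3 V
  V3 = 43.8·(cos(16.9°) + j·sin(16.9°)) = 41.91 + j12.73 V
Step 2 — Sum components: V_total = 222.3 - j147.5 V.
Step 3 — Convert to polar: |V_total| = 266.8 V, ∠V_total = -33.6°.

V_total = 266.8∠-33.6° V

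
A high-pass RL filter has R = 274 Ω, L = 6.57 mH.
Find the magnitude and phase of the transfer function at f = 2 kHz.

Step 1 — Angular frequency: ω = 2π·2000 = 1.257e+04 rad/s.
Step 2 — Transfer function: H(jω) = jωL/(R + jωL).
Step 3 — Numerator jωL = j·82.56; denominator R + jωL = 274 + j82.56.
Step 4 — H = 0.08324 + j0.2762.
Step 5 — Magnitude: |H| = 0.2885 (-10.8 dB); phase: φ = 73.2°.

|H| = 0.2885 (-10.8 dB), φ = 73.2°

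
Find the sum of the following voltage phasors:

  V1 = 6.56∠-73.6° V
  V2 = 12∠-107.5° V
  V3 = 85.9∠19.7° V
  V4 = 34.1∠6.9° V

Step 1 — Convert each phasor to rectangular form:
  V1 = 6.56·(cos(-73.6°) + j·sin(-73.6°)) = 1.852 - j6.293 V
  V2 = 12·(cos(-107.5°) + j·sin(-107.5°)) = -3.608 - j11.44 V
  V3 = 85.9·(cos(19.7°) + j·sin(19.7°)) = 80.87 + j28.96 V
  V4 = 34.1·(cos(6.9°) + j·sin(6.9°)) = 33.85 + j4.097 V
Step 2 — Sum components: V_total = 113 + j15.32 V.
Step 3 — Convert to polar: |V_total| = 114 V, ∠V_total = 7.7°.

V_total = 114∠7.7° V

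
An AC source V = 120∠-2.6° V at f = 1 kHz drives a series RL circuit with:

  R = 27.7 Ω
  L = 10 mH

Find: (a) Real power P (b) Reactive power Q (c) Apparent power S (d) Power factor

Step 1 — Angular frequency: ω = 2π·f = 2π·1000 = 6283 rad/s.
Step 2 — Component impedances:
  R: Z = R = 27.7 Ω
  L: Z = jωL = j·6283·0.01 = 0 + j62.83 Ω
Step 3 — Series combination: Z_total = R + L = 27.7 + j62.83 Ω = 68.67∠66.2° Ω.
Step 4 — Source phasor: V = 120∠-2.6° V = 119.9 - j5.444 V.
Step 5 — Current: I = V / Z = 0.6317 - j1.629 A = 1.748∠-68.8° A.
Step 6 — Complex power: S = V·I* = 84.6 + j191.9 VA.
Step 7 — Real power: P = Re(S) = 84.6 W.
Step 8 — Reactive power: Q = Im(S) = 191.9 VAR.
Step 9 — Apparent power: |S| = 209.7 VA.
Step 10 — Power factor: PF = P/|S| = 0.4034 (lagging).

(a) P = 84.6 W  (b) Q = 191.9 VAR  (c) S = 209.7 VA  (d) PF = 0.4034 (lagging)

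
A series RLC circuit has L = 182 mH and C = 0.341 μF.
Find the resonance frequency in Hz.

Step 1 — Resonance condition Im(Z)=0 gives ω₀ = 1/√(LC).
Step 2 — ω₀ = 1/√(0.182·3.41e-07) = 4014 rad/s.
Step 3 — f₀ = ω₀/(2π) = 638.9 Hz.

f₀ = 638.9 Hz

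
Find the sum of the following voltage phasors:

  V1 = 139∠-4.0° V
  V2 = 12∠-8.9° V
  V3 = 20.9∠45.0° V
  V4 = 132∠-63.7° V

Step 1 — Convert each phasor to rectangular form:
  V1 = 139·(cos(-4.0°) + j·sin(-4.0°)) = 138.7 - j9.696 V
  V2 = 12·(cos(-8.9°) + j·sin(-8.9°)) = 11.86 - j1.857 V
  V3 = 20.9·(cos(45.0°) + j·sin(45.0°)) = 14.78 + j14.78 V
  V4 = 132·(cos(-63.7°) + j·sin(-63.7°)) = 58.49 - j118.3 V
Step 2 — Sum components: V_total = 223.8 - j115.1 V.
Step 3 — Convert to polar: |V_total| = 251.7 V, ∠V_total = -27.2°.

V_total = 251.7∠-27.2° V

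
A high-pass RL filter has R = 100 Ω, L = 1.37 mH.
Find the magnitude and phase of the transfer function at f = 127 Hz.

Step 1 — Angular frequency: ω = 2π·127 = 798 rad/s.
Step 2 — Transfer function: H(jω) = jωL/(R + jωL).
Step 3 — Numerator jωL = j·1.093; denominator R + jωL = 100 + j1.093.
Step 4 — H = 0.0001195 + j0.01093.
Step 5 — Magnitude: |H| = 0.01093 (-39.2 dB); phase: φ = 89.4°.

|H| = 0.01093 (-39.2 dB), φ = 89.4°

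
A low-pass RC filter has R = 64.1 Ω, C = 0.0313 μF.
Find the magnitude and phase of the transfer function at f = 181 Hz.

Step 1 — Angular frequency: ω = 2π·181 = 1137 rad/s.
Step 2 — Transfer function: H(jω) = 1/(1 + jωRC).
Step 3 — Denominator: 1 + jωRC = 1 + j·1137·64.1·3.13e-08 = 1 + j0.002282.
Step 4 — H = 1 - j0.002282.
Step 5 — Magnitude: |H| = 1 (-0.0 dB); phase: φ = -0.1°.

|H| = 1 (-0.0 dB), φ = -0.1°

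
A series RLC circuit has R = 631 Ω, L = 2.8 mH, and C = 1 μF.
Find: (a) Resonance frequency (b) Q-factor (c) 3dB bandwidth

Step 1 — Resonance: ω₀ = 1/√(LC) = 1/√(0.0028·1e-06) = 1.89e+04 rad/s.
Step 2 — f₀ = ω₀/(2π) = 3008 Hz.
Step 3 — Series Q: Q = ω₀L/R = 1.89e+04·0.0028/631 = 0.08386.
Step 4 — Bandwidth: Δω = ω₀/Q = 2.254e+05 rad/s; BW = Δω/(2π) = 3.587e+04 Hz.

(a) f₀ = 3008 Hz  (b) Q = 0.08386  (c) BW = 3.587e+04 Hz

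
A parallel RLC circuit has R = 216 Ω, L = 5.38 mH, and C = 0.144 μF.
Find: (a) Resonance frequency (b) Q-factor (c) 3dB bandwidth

Step 1 — Resonance: ω₀ = 1/√(LC) = 1/√(0.00538·1.44e-07) = 3.593e+04 rad/s.
Step 2 — f₀ = ω₀/(2π) = 5718 Hz.
Step 3 — Parallel Q: Q = R/(ω₀L) = 216/(3.593e+04·0.00538) = 1.117.
Step 4 — Bandwidth: Δω = ω₀/Q = 3.215e+04 rad/s; BW = Δω/(2π) = 5117 Hz.

(a) f₀ = 5718 Hz  (b) Q = 1.117  (c) BW = 5117 Hz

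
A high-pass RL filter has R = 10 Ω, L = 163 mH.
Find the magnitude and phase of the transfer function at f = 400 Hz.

Step 1 — Angular frequency: ω = 2π·400 = 2513 rad/s.
Step 2 — Transfer function: H(jω) = jωL/(R + jωL).
Step 3 — Numerator jωL = j·409.7; denominator R + jωL = 10 + j409.7.
Step 4 — H = 0.9994 + j0.0244.
Step 5 — Magnitude: |H| = 0.9997 (-0.0 dB); phase: φ = 1.4°.

|H| = 0.9997 (-0.0 dB), φ = 1.4°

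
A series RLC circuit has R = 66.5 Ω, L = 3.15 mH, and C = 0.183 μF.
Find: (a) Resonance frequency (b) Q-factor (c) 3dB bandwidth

Step 1 — Resonance: ω₀ = 1/√(LC) = 1/√(0.00315·1.83e-07) = 4.165e+04 rad/s.
Step 2 — f₀ = ω₀/(2π) = 6629 Hz.
Step 3 — Series Q: Q = ω₀L/R = 4.165e+04·0.00315/66.5 = 1.973.
Step 4 — Bandwidth: Δω = ω₀/Q = 2.111e+04 rad/s; BW = Δω/(2π) = 3360 Hz.

(a) f₀ = 6629 Hz  (b) Q = 1.973  (c) BW = 3360 Hz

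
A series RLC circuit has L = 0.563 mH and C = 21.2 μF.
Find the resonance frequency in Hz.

Step 1 — Resonance condition Im(Z)=0 gives ω₀ = 1/√(LC).
Step 2 — ω₀ = 1/√(0.000563·2.12e-05) = 9153 rad/s.
Step 3 — f₀ = ω₀/(2π) = 1457 Hz.

f₀ = 1457 Hz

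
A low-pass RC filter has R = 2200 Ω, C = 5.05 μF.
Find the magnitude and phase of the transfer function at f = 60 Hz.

Step 1 — Angular frequency: ω = 2π·60 = 377 rad/s.
Step 2 — Transfer function: H(jω) = 1/(1 + jωRC).
Step 3 — Denominator: 1 + jωRC = 1 + j·377·2200·5.05e-06 = 1 + j4.188.
Step 4 — H = 0.05393 - j0.2259.
Step 5 — Magnitude: |H| = 0.2322 (-12.7 dB); phase: φ = -76.6°.

|H| = 0.2322 (-12.7 dB), φ = -76.6°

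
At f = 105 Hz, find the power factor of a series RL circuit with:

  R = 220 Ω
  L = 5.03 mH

Step 1 — Angular frequency: ω = 2π·f = 2π·105 = 659.7 rad/s.
Step 2 — Component impedances:
  R: Z = R = 220 Ω
  L: Z = jωL = j·659.7·0.00503 = 0 + j3.318 Ω
Step 3 — Series combination: Z_total = R + L = 220 + j3.318 Ω = 220∠0.9° Ω.
Step 4 — Power factor: PF = cos(φ) = Re(Z)/|Z| = 220/220.03 = 0.9999.
Step 5 — Type: Im(Z) = 3.318 ⇒ lagging (phase φ = 0.9°).

PF = 0.9999 (lagging, φ = 0.9°)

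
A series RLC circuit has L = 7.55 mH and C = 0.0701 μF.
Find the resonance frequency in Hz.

Step 1 — Resonance condition Im(Z)=0 gives ω₀ = 1/√(LC).
Step 2 — ω₀ = 1/√(0.00755·7.01e-08) = 4.347e+04 rad/s.
Step 3 — f₀ = ω₀/(2π) = 6918 Hz.

f₀ = 6918 Hz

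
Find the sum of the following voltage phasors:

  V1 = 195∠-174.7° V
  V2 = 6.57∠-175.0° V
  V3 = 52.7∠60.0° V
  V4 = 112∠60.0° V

Step 1 — Convert each phasor to rectangular form:
  V1 = 195·(cos(-174.7°) + j·sin(-174.7°)) = -194.2 - j18.01 V
  V2 = 6.57·(cos(-175.0°) + j·sin(-175.0°)) = -6.545 - j0.5726 V
  V3 = 52.7·(cos(60.0°) + j·sin(60.0°)) = 26.35 + j45.64 V
  V4 = 112·(cos(60.0°) + j·sin(60.0°)) = 56 + j96.99 V
Step 2 — Sum components: V_total = -118.4 + j124 V.
Step 3 — Convert to polar: |V_total| = 171.5 V, ∠V_total = 133.7°.

V_total = 171.5∠133.7° V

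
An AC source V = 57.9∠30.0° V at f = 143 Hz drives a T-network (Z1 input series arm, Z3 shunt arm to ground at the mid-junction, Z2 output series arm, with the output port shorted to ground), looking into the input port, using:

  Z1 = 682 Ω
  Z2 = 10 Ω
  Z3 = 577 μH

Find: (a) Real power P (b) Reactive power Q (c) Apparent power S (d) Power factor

Step 1 — Angular frequency: ω = 2π·f = 2π·143 = 898.5 rad/s.
Step 2 — Component impedances:
  Z1: Z = R = 682 Ω
  Z2: Z = R = 10 Ω
  Z3: Z = jωL = j·898.5·0.000577 = 0 + j0.5184 Ω
Step 3 — With the output port shorted to ground, the output series arm Z2 runs from the junction to ground; the shunt arm Z3 also runs from the junction to ground. They appear in parallel: Z3 || Z2 = 0.02681 + j0.517 Ω.
Step 4 — Series with input arm Z1: Z_in = Z1 + (Z3 || Z2) = 682 + j0.517 Ω = 682∠0.0° Ω.
Step 5 — Source phasor: V = 57.9∠30.0° V = 50.14 + j28.95 V.
Step 6 — Current: I = V / Z = 0.07355 + j0.04239 A = 0.08489∠30.0° A.
Step 7 — Complex power: S = V·I* = 4.915 + j0.003726 VA.
Step 8 — Real power: P = Re(S) = 4.915 W.
Step 9 — Reactive power: Q = Im(S) = 0.003726 VAR.
Step 10 — Apparent power: |S| = 4.915 VA.
Step 11 — Power factor: PF = P/|S| = 1 (lagging).

(a) P = 4.915 W  (b) Q = 0.003726 VAR  (c) S = 4.915 VA  (d) PF = 1 (lagging)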